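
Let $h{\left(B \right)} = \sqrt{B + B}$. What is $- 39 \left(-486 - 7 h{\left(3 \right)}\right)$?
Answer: $18954 + 273 \sqrt{6} \approx 19623.0$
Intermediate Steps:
$h{\left(B \right)} = \sqrt{2} \sqrt{B}$ ($h{\left(B \right)} = \sqrt{2 B} = \sqrt{2} \sqrt{B}$)
$- 39 \left(-486 - 7 h{\left(3 \right)}\right) = - 39 \left(-486 - 7 \sqrt{2} \sqrt{3}\right) = - 39 \left(-486 - 7 \sqrt{6}\right) = 18954 + 273 \sqrt{6}$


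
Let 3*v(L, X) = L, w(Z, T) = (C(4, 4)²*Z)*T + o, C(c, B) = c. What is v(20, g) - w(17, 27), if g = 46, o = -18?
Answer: -21958/3 ≈ -7319.3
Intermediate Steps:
w(Z, T) = -18 + 16*T*Z (w(Z, T) = (4²*Z)*T - 18 = (16*Z)*T - 18 = 16*T*Z - 18 = -18 + 16*T*Z)
v(L, X) = L/3
v(20, g) - w(17, 27) = (⅓)*20 - (-18 + 16*27*17) = 20/3 - (-18 + 7344) = 20/3 - 1*7326 = 20/3 - 7326 = -21958/3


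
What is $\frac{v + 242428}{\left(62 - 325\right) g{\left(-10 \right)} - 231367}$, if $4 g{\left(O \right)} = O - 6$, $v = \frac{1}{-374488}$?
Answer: $- \frac{90786376863}{86250203720} \approx -1.0526$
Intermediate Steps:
$v = - \frac{1}{374488} \approx -2.6703 \cdot 10^{-6}$
$g{\left(O \right)} = - \frac{3}{2} + \frac{O}{4}$ ($g{\left(O \right)} = \frac{O - 6}{4} = \frac{-6 + O}{4} = - \frac{3}{2} + \frac{O}{4}$)
$\frac{v + 242428}{\left(62 - 325\right) g{\left(-10 \right)} - 231367} = \frac{- \frac{1}{374488} + 242428}{\left(62 - 325\right) \left(- \frac{3}{2} + \frac{1}{4} \left(-10\right)\right) - 231367} = \frac{90786376863}{374488 \left(- 263 \left(- \frac{3}{2} - \frac{5}{2}\right) - 231367\right)} = \frac{90786376863}{374488 \left(\left(-263\right) \left(-4\right) - 231367\right)} = \frac{90786376863}{374488 \left(1052 - 231367\right)} = \frac{90786376863}{374488 \left(-230315\right)} = \frac{90786376863}{374488} \left(- \frac{1}{230315}\right) = - \frac{90786376863}{86250203720}$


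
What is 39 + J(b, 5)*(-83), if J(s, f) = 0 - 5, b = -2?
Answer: 454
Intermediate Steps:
J(s, f) = -5
39 + J(b, 5)*(-83) = 39 - 5*(-83) = 39 + 415 = 454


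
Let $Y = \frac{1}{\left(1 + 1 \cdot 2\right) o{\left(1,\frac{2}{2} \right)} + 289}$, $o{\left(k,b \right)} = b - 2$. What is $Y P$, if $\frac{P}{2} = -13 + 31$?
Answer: $\frac{18}{143} \approx 0.12587$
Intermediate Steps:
$P = 36$ ($P = 2 \left(-13 + 31\right) = 2 \cdot 18 = 36$)
$o{\left(k,b \right)} = -2 + b$
$Y = \frac{1}{286}$ ($Y = \frac{1}{\left(1 + 1 \cdot 2\right) \left(-2 + \frac{2}{2}\right) + 289} = \frac{1}{\left(1 + 2\right) \left(-2 + 2 \cdot \frac{1}{2}\right) + 289} = \frac{1}{3 \left(-2 + 1\right) + 289} = \frac{1}{3 \left(-1\right) + 289} = \frac{1}{-3 + 289} = \frac{1}{286} \approx 0.0034965$)
$Y P = \frac{1}{286} \cdot 36 = \frac{18}{143}$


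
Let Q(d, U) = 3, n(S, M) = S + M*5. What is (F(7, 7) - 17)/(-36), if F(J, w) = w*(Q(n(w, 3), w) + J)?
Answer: -53/36 ≈ -1.4722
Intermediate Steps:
n(S, M) = S + 5*M
F(J, w) = w*(3 + J)
(F(7, 7) - 17)/(-36) = (7*(3 + 7) - 17)/(-36) = (7*10 - 17)*(-1/36) = (70 - 17)*(-1/36) = 53*(-1/36) = -53/36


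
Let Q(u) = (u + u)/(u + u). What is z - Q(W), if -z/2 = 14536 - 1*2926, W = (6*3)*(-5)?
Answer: -23221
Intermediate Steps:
W = -90 (W = 18*(-5) = -90)
Q(u) = 1 (Q(u) = (2*u)/((2*u)) = (2*u)*(1/(2*u)) = 1)
z = -23220 (z = -2*(14536 - 1*2926) = -2*(14536 - 2926) = -2*11610 = -23220)
z - Q(W) = -23220 - 1*1 = -23220 - 1 = -23221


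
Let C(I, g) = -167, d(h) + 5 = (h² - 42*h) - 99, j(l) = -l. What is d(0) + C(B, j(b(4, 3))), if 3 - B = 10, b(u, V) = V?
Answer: -271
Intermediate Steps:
B = -7 (B = 3 - 1*10 = 3 - 10 = -7)
d(h) = -104 + h² - 42*h (d(h) = -5 + ((h² - 42*h) - 99) = -5 + (-99 + h² - 42*h) = -104 + h² - 42*h)
d(0) + C(B, j(b(4, 3))) = (-104 + 0² - 42*0) - 167 = (-104 + 0 + 0) - 167 = -104 - 167 = -271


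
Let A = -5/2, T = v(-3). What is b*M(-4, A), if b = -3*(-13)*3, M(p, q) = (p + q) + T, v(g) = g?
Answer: -2223/2 ≈ -1111.5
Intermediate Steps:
T = -3
A = -5/2 (A = -5*½ = -5/2 ≈ -2.5000)
M(p, q) = -3 + p + q (M(p, q) = (p + q) - 3 = -3 + p + q)
b = 117 (b = 39*3 = 117)
b*M(-4, A) = 117*(-3 - 4 - 5/2) = 117*(-19/2) = -2223/2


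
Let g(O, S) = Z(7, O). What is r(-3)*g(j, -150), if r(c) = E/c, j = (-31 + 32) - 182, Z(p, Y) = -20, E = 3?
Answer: 20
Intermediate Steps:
j = -181 (j = 1 - 182 = -181)
g(O, S) = -20
r(c) = 3/c
r(-3)*g(j, -150) = (3/(-3))*(-20) = (3*(-⅓))*(-20) = -1*(-20) = 20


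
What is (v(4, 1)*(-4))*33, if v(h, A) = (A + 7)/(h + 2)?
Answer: -176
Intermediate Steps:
v(h, A) = (7 + A)/(2 + h)
(v(4, 1)*(-4))*33 = (((7 + 1)/(2 + 4))*(-4))*33 = ((8/6)*(-4))*33 = (((⅙)*8)*(-4))*33 = ((4/3)*(-4))*33 = -16/3*33 = -176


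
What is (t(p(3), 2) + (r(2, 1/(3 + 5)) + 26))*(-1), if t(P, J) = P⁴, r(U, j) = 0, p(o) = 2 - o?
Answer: -27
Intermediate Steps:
(t(p(3), 2) + (r(2, 1/(3 + 5)) + 26))*(-1) = ((2 - 1*3)⁴ + (0 + 26))*(-1) = ((2 - 3)⁴ + 26)*(-1) = ((-1)⁴ + 26)*(-1) = (1 + 26)*(-1) = 27*(-1) = -27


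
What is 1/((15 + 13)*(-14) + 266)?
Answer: -1/126 ≈ -0.0079365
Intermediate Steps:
1/((15 + 13)*(-14) + 266) = 1/(28*(-14) + 266) = 1/(-392 + 266) = 1/(-126) = -1/126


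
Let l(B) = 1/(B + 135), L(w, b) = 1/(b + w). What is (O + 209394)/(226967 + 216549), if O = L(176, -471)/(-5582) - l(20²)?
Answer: 36894349297789/78145669738280 ≈ 0.47212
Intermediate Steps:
l(B) = 1/(135 + B)
O = -329231/176195830 (O = 1/((-471 + 176)*(-5582)) - 1/(135 + 20²) = -1/5582/(-295) - 1/(135 + 400) = -1/295*(-1/5582) - 1/535 = 1/1646690 - 1*1/535 = 1/1646690 - 1/535 = -329231/176195830 ≈ -0.0018686)
(O + 209394)/(226967 + 216549) = (-329231/176195830 + 209394)/(226967 + 216549) = (36894349297789/176195830)/443516 = (36894349297789/176195830)*(1/443516) = 36894349297789/78145669738280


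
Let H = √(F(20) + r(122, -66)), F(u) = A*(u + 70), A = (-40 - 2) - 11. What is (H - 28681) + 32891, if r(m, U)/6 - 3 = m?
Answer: 4210 + 2*I*√1005 ≈ 4210.0 + 63.403*I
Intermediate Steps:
A = -53 (A = -42 - 11 = -53)
r(m, U) = 18 + 6*m
F(u) = -3710 - 53*u (F(u) = -53*(u + 70) = -53*(70 + u) = -3710 - 53*u)
H = 2*I*√1005 (H = √((-3710 - 53*20) + (18 + 6*122)) = √((-3710 - 1060) + (18 + 732)) = √(-4770 + 750) = √(-4020) = 2*I*√1005 ≈ 63.403*I)
(H - 28681) + 32891 = (2*I*√1005 - 28681) + 32891 = (-28681 + 2*I*√1005) + 32891 = 4210 + 2*I*√1005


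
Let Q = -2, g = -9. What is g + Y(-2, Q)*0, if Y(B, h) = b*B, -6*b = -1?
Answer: -9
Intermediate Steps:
b = ⅙ (b = -⅙*(-1) = ⅙ ≈ 0.16667)
Y(B, h) = B/6
g + Y(-2, Q)*0 = -9 + ((⅙)*(-2))*0 = -9 - ⅓*0 = -9 + 0 = -9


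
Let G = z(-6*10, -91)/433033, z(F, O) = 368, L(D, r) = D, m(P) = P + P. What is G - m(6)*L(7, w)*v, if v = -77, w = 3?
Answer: 2800857812/433033 ≈ 6468.0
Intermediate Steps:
m(P) = 2*P
G = 368/433033 ≈ 0.00084982
G - m(6)*L(7, w)*v = 368/433033 - (2*6)*7*(-77) = 368/433033 - 12*7*(-77) = 368/433033 - 84*(-77) = 368/433033 - 1*(-6468) = 368/433033 + 6468 = 2800857812/433033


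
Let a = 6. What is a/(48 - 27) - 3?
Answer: -19/7 ≈ -2.7143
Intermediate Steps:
a/(48 - 27) - 3 = 6/(48 - 27) - 3 = 6/21 - 3 = 6*(1/21) - 3 = 2/7 - 3 = -19/7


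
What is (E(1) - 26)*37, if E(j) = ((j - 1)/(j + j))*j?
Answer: -962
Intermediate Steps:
E(j) = -1/2 + j/2 (E(j) = ((-1 + j)/((2*j)))*j = ((-1 + j)*(1/(2*j)))*j = ((-1 + j)/(2*j))*j = -1/2 + j/2)
(E(1) - 26)*37 = ((-1/2 + (1/2)*1) - 26)*37 = ((-1/2 + 1/2) - 26)*37 = (0 - 26)*37 = -26*37 = -962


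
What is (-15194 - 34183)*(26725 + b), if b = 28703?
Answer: -2736868356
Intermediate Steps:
(-15194 - 34183)*(26725 + b) = (-15194 - 34183)*(26725 + 28703) = -49377*55428 = -2736868356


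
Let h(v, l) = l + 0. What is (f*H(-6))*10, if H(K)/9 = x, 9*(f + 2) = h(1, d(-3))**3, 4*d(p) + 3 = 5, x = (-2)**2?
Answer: -715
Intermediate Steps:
x = 4
d(p) = 1/2 (d(p) = -3/4 + (1/4)*5 = -3/4 + 5/4 = 1/2)
h(v, l) = l
f = -143/72 (f = -2 + (1/2)**3/9 = -2 + (1/9)*(1/8) = -2 + 1/72 = -143/72 ≈ -1.9861)
H(K) = 36 (H(K) = 9*4 = 36)
(f*H(-6))*10 = -143/72*36*10 = -143/2*10 = -715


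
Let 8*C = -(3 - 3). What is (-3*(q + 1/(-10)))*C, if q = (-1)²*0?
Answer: 0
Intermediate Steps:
q = 0 (q = 1*0 = 0)
C = 0 (C = (-(3 - 3))/8 = (-1*0)/8 = (⅛)*0 = 0)
(-3*(q + 1/(-10)))*C = -3*(0 + 1/(-10))*0 = -3*(0 - ⅒)*0 = -3*(-⅒)*0 = (3/10)*0 = 0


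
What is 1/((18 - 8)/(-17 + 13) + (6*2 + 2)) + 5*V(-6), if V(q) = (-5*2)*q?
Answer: 6902/23 ≈ 300.09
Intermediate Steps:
V(q) = -10*q
1/((18 - 8)/(-17 + 13) + (6*2 + 2)) + 5*V(-6) = 1/((18 - 8)/(-17 + 13) + (6*2 + 2)) + 5*(-10*(-6)) = 1/(10/(-4) + (12 + 2)) + 5*60 = 1/(10*(-¼) + 14) + 300 = 1/(-5/2 + 14) + 300 = 1/(23/2) + 300 = 2/23 + 300 = 6902/23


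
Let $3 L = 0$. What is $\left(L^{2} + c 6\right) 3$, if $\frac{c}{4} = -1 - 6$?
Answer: $-504$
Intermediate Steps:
$L = 0$ ($L = \frac{1}{3} \cdot 0 = 0$)
$c = -28$ ($c = 4 \left(-1 - 6\right) = 4 \left(-7\right) = -28$)
$\left(L^{2} + c 6\right) 3 = \left(0^{2} - 168\right) 3 = \left(0 - 168\right) 3 = \left(-168\right) 3 = -504$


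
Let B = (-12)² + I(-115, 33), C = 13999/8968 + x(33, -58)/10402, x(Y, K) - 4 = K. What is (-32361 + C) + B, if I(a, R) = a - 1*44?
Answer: -1510027214905/46642568 ≈ -32374.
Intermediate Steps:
x(Y, K) = 4 + K
I(a, R) = -44 + a (I(a, R) = a - 44 = -44 + a)
C = 72566663/46642568 (C = 13999/8968 + (4 - 58)/10402 = 13999*(1/8968) - 54*1/10402 = 13999/8968 - 27/5201 = 72566663/46642568 ≈ 1.5558)
B = -15 (B = (-12)² + (-44 - 115) = 144 - 159 = -15)
(-32361 + C) + B = (-32361 + 72566663/46642568) - 15 = -1509327576385/46642568 - 15 = -1510027214905/46642568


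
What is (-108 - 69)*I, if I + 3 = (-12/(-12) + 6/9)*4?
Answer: -649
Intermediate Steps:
I = 11/3 (I = -3 + (-12/(-12) + 6/9)*4 = -3 + (-12*(-1/12) + 6*(1/9))*4 = -3 + (1 + 2/3)*4 = -3 + (5/3)*4 = -3 + 20/3 = 11/3 ≈ 3.6667)
(-108 - 69)*I = (-108 - 69)*(11/3) = -177*11/3 = -649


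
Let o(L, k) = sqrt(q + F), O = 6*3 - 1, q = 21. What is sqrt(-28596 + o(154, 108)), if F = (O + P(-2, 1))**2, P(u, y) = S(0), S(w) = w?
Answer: sqrt(-28596 + sqrt(310)) ≈ 169.05*I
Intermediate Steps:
P(u, y) = 0
O = 17 (O = 18 - 1 = 17)
F = 289 (F = (17 + 0)**2 = 17**2 = 289)
o(L, k) = sqrt(310) (o(L, k) = sqrt(21 + 289) = sqrt(310))
sqrt(-28596 + o(154, 108)) = sqrt(-28596 + sqrt(310))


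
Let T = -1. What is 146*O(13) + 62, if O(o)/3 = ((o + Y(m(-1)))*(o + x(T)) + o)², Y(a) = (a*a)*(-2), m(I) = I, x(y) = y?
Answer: 9209012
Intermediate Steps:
Y(a) = -2*a² (Y(a) = a²*(-2) = -2*a²)
O(o) = 3*(o + (-1 + o)*(-2 + o))² (O(o) = 3*((o - 2*(-1)²)*(o - 1) + o)² = 3*((o - 2*1)*(-1 + o) + o)² = 3*((o - 2)*(-1 + o) + o)² = 3*((-2 + o)*(-1 + o) + o)² = 3*((-1 + o)*(-2 + o) + o)² = 3*(o + (-1 + o)*(-2 + o))²)
146*O(13) + 62 = 146*(3*(2 + 13² - 2*13)²) + 62 = 146*(3*(2 + 169 - 26)²) + 62 = 146*(3*145²) + 62 = 146*(3*21025) + 62 = 146*63075 + 62 = 9208950 + 62 = 9209012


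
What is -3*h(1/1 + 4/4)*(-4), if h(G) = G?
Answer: 24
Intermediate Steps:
-3*h(1/1 + 4/4)*(-4) = -3*(1/1 + 4/4)*(-4) = -3*(1*1 + 4*(¼))*(-4) = -3*(1 + 1)*(-4) = -3*2*(-4) = -6*(-4) = 24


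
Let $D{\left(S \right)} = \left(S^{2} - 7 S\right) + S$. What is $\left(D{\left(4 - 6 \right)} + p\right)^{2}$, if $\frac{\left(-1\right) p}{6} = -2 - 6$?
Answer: $4096$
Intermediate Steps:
$D{\left(S \right)} = S^{2} - 6 S$
$p = 48$ ($p = - 6 \left(-2 - 6\right) = \left(-6\right) \left(-8\right) = 48$)
$\left(D{\left(4 - 6 \right)} + p\right)^{2} = \left(\left(4 - 6\right) \left(-6 + \left(4 - 6\right)\right) + 48\right)^{2} = \left(- 2 \left(-6 - 2\right) + 48\right)^{2} = \left(\left(-2\right) \left(-8\right) + 48\right)^{2} = \left(16 + 48\right)^{2} = 64^{2} = 4096$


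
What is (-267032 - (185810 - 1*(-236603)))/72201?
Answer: -229815/24067 ≈ -9.5490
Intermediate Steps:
(-267032 - (185810 - 1*(-236603)))/72201 = (-267032 - (185810 + 236603))*(1/72201) = (-267032 - 1*422413)*(1/72201) = (-267032 - 422413)*(1/72201) = -689445*1/72201 = -229815/24067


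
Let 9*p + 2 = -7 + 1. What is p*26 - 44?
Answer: -604/9 ≈ -67.111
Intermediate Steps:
p = -8/9 (p = -2/9 + (-7 + 1)/9 = -2/9 + (1/9)*(-6) = -2/9 - 2/3 = -8/9 ≈ -0.88889)
p*26 - 44 = -8/9*26 - 44 = -208/9 - 44 = -604/9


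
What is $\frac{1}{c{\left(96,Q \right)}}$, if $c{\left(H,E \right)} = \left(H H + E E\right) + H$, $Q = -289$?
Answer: $\frac{1}{92833} \approx 1.0772 \cdot 10^{-5}$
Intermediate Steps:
$c{\left(H,E \right)} = H + E^{2} + H^{2}$ ($c{\left(H,E \right)} = \left(H^{2} + E^{2}\right) + H = \left(E^{2} + H^{2}\right) + H = H + E^{2} + H^{2}$)
$\frac{1}{c{\left(96,Q \right)}} = \frac{1}{96 + \left(-289\right)^{2} + 96^{2}} = \frac{1}{96 + 83521 + 9216} = \frac{1}{92833}$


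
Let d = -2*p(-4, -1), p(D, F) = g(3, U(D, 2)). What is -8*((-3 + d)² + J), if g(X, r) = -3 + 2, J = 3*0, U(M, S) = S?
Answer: -8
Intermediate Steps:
J = 0
g(X, r) = -1
p(D, F) = -1
d = 2 (d = -2*(-1) = 2)
-8*((-3 + d)² + J) = -8*((-3 + 2)² + 0) = -8*((-1)² + 0) = -8*(1 + 0) = -8*1 = -8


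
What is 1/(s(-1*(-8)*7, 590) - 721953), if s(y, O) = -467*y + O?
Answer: -1/747515 ≈ -1.3378e-6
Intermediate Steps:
s(y, O) = O - 467*y
1/(s(-1*(-8)*7, 590) - 721953) = 1/((590 - 467*(-1*(-8))*7) - 721953) = 1/((590 - 3736*7) - 721953) = 1/((590 - 467*56) - 721953) = 1/((590 - 26152) - 721953) = 1/(-25562 - 721953) = 1/(-747515) = -1/747515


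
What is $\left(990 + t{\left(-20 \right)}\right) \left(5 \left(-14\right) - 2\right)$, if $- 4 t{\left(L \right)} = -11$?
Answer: $-71478$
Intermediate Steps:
$t{\left(L \right)} = \frac{11}{4}$ ($t{\left(L \right)} = \left(- \frac{1}{4}\right) \left(-11\right) = \frac{11}{4}$)
$\left(990 + t{\left(-20 \right)}\right) \left(5 \left(-14\right) - 2\right) = \left(990 + \frac{11}{4}\right) \left(5 \left(-14\right) - 2\right) = \frac{3971 \left(-70 - 2\right)}{4} = \frac{3971}{4} \left(-72\right) = -71478$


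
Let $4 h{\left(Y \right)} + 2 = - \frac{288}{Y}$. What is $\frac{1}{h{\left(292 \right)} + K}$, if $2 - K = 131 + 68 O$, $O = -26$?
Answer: $\frac{146}{239185} \approx 0.00061041$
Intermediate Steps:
$h{\left(Y \right)} = - \frac{1}{2} - \frac{72}{Y}$ ($h{\left(Y \right)} = - \frac{1}{2} + \frac{\left(-288\right) \frac{1}{Y}}{4} = - \frac{1}{2} - \frac{72}{Y}$)
$K = 1639$ ($K = 2 - \left(131 + 68 \left(-26\right)\right) = 2 - \left(131 - 1768\right) = 2 - -1637 = 2 + 1637 = 1639$)
$\frac{1}{h{\left(292 \right)} + K} = \frac{1}{\frac{-144 - 292}{2 \cdot 292} + 1639} = \frac{1}{\frac{1}{2} \cdot \frac{1}{292} \left(-144 - 292\right) + 1639} = \frac{1}{\frac{1}{2} \cdot \frac{1}{292} \left(-436\right) + 1639} = \frac{1}{- \frac{109}{146} + 1639} = \frac{1}{\frac{239185}{146}} = \frac{146}{239185}$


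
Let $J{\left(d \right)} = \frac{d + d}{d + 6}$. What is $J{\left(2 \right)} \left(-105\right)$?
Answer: $- \frac{105}{2} \approx -52.5$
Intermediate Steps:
$J{\left(d \right)} = \frac{2 d}{6 + d}$
$J{\left(2 \right)} \left(-105\right) = 2 \cdot 2 \frac{1}{6 + 2} \left(-105\right) = 2 \cdot 2 \cdot \frac{1}{8} \left(-105\right) = \frac{1}{2} \left(-105\right) = - \frac{105}{2}$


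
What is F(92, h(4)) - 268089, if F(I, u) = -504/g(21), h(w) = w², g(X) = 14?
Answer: -268125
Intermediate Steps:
F(I, u) = -36 (F(I, u) = -504/14 = -504*1/14 = -36)
F(92, h(4)) - 268089 = -36 - 268089 = -268125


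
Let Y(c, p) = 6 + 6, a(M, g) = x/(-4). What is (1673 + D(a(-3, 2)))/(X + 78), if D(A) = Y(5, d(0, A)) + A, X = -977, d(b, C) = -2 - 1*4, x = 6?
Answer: -3367/1798 ≈ -1.8726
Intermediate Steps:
d(b, C) = -6 (d(b, C) = -2 - 4 = -6)
a(M, g) = -3/2 (a(M, g) = 6/(-4) = 6*(-¼) = -3/2)
Y(c, p) = 12
D(A) = 12 + A
(1673 + D(a(-3, 2)))/(X + 78) = (1673 + (12 - 3/2))/(-977 + 78) = (1673 + 21/2)/(-899) = (3367/2)*(-1/899) = -3367/1798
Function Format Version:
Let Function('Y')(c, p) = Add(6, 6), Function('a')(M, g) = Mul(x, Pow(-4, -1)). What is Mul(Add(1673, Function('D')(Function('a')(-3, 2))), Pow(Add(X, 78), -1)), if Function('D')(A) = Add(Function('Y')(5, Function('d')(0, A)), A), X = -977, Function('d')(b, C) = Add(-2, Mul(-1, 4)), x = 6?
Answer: Rational(-3367, 1798) ≈ -1.8726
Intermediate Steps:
Function('d')(b, C) = -6 (Function('d')(b, C) = Add(-2, -4) = -6)
Function('a')(M, g) = Rational(-3, 2) (Function('a')(M, g) = Mul(6, Pow(-4, -1)) = Mul(6, Rational(-1, 4)) = Rational(-3, 2))
Function('Y')(c, p) = 12
Function('D')(A) = Add(12, A)
Mul(Add(1673, Function('D')(Function('a')(-3, 2))), Pow(Add(X, 78), -1)) = Mul(Add(1673, Add(12, Rational(-3, 2))), Pow(Add(-977, 78), -1)) = Mul(Add(1673, Rational(21, 2)), Pow(-899, -1)) = Mul(Rational(3367, 2), Rational(-1, 899)) = Rational(-3367, 1798)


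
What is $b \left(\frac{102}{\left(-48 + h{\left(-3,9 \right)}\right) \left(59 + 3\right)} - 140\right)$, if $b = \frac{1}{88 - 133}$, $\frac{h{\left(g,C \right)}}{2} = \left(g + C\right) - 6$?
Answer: $\frac{69457}{22320} \approx 3.1119$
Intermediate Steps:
$h{\left(g,C \right)} = -12 + 2 C + 2 g$ ($h{\left(g,C \right)} = 2 \left(\left(g + C\right) - 6\right) = 2 \left(\left(C + g\right) - 6\right) = 2 \left(-6 + C + g\right) = -12 + 2 C + 2 g$)
$b = - \frac{1}{45}$ ($b = \frac{1}{-45} = - \frac{1}{45} \approx -0.022222$)
$b \left(\frac{102}{\left(-48 + h{\left(-3,9 \right)}\right) \left(59 + 3\right)} - 140\right) = - \frac{\frac{102}{\left(-48 + \left(-12 + 2 \cdot 9 + 2 \left(-3\right)\right)\right) \left(59 + 3\right)} - 140}{45} = - \frac{\frac{102}{\left(-48 - 0\right) 62} - 140}{45} = - \frac{\frac{102}{\left(-48 + 0\right) 62} - 140}{45} = - \frac{\frac{102}{\left(-48\right) 62} - 140}{45} = - \frac{\frac{102}{-2976} - 140}{45} = - \frac{102 \left(- \frac{1}{2976}\right) - 140}{45} = - \frac{- \frac{17}{496} - 140}{45} = \left(- \frac{1}{45}\right) \left(- \frac{69457}{496}\right) = \frac{69457}{22320}$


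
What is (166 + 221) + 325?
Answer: 712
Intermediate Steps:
(166 + 221) + 325 = 387 + 325 = 712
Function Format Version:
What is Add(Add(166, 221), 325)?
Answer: 712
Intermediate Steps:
Add(Add(166, 221), 325) = Add(387, 325) = 712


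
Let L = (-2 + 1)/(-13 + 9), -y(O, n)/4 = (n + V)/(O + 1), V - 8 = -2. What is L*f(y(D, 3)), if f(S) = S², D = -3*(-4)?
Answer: 324/169 ≈ 1.9172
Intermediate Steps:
V = 6 (V = 8 - 2 = 6)
D = 12
y(O, n) = -4*(6 + n)/(1 + O) (y(O, n) = -4*(n + 6)/(O + 1) = -4*(6 + n)/(1 + O))
L = ¼ (L = -1/(-4) = -1*(-¼) = ¼ ≈ 0.25000)
L*f(y(D, 3)) = (4*(-6 - 1*3)/(1 + 12))²/4 = (4*(-6 - 3)/13)²/4 = (4*(1/13)*(-9))²/4 = (-36/13)²/4 = (¼)*(1296/169) = 324/169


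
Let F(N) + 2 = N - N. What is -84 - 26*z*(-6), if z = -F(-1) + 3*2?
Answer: 1164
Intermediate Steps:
F(N) = -2 (F(N) = -2 + (N - N) = -2 + 0 = -2)
z = 8 (z = -1*(-2) + 3*2 = 2 + 6 = 8)
-84 - 26*z*(-6) = -84 - 208*(-6) = -84 - 26*(-48) = -84 + 1248 = 1164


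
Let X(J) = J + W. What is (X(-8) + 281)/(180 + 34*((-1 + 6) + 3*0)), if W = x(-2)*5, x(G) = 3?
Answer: 144/175 ≈ 0.82286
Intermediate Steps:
W = 15 (W = 3*5 = 15)
X(J) = 15 + J (X(J) = J + 15 = 15 + J)
(X(-8) + 281)/(180 + 34*((-1 + 6) + 3*0)) = ((15 - 8) + 281)/(180 + 34*((-1 + 6) + 3*0)) = (7 + 281)/(180 + 34*(5 + 0)) = 288/(180 + 34*5) = 288/(180 + 170) = 288/350 = 288*(1/350) = 144/175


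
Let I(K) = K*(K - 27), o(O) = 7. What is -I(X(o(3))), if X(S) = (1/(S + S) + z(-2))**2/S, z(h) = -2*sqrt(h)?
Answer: -60497165/1882384 - 20089*I*sqrt(2)/16807 ≈ -32.139 - 1.6904*I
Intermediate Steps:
X(S) = (1/(2*S) - 2*I*sqrt(2))**2/S (X(S) = (1/(S + S) - 2*I*sqrt(2))**2/S = (1/(2*S) - 2*I*sqrt(2))**2/S)
I(K) = K*(-27 + K)
-I(X(o(3))) = -(1/4)*(1 - 4*I*7*sqrt(2))**2/7**3*(-27 + (1/4)*(1 - 4*I*7*sqrt(2))**2/7**3) = -(1/4)*(1/343)*(1 - 28*I*sqrt(2))**2*(-27 + (1/4)*(1/343)*(1 - 28*I*sqrt(2))**2) = -(1 - 28*I*sqrt(2))**2/1372*(-27 + (1 - 28*I*sqrt(2))**2/1372) = -(1 - 28*I*sqrt(2))**2*(-27 + (1 - 28*I*sqrt(2))**2/1372)/1372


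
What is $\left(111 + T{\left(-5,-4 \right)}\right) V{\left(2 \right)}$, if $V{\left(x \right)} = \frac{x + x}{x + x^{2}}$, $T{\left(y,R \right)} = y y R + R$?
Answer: $\frac{14}{3} \approx 4.6667$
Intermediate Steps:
$T{\left(y,R \right)} = R + R y^{2}$ ($T{\left(y,R \right)} = y^{2} R + R = R y^{2} + R = R + R y^{2}$)
$V{\left(x \right)} = \frac{2 x}{x + x^{2}}$
$\left(111 + T{\left(-5,-4 \right)}\right) V{\left(2 \right)} = \left(111 - 4 \left(1 + \left(-5\right)^{2}\right)\right) \frac{2}{1 + 2} = \left(111 - 4 \left(1 + 25\right)\right) \frac{2}{3} = \left(111 - 104\right) 2 \cdot \frac{1}{3} = \left(111 - 104\right) \frac{2}{3} = 7 \cdot \frac{2}{3} = \frac{14}{3}$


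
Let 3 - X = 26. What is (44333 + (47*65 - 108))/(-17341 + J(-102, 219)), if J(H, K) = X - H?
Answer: -7880/2877 ≈ -2.7390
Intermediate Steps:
X = -23 (X = 3 - 1*26 = 3 - 26 = -23)
J(H, K) = -23 - H
(44333 + (47*65 - 108))/(-17341 + J(-102, 219)) = (44333 + (47*65 - 108))/(-17341 + (-23 - 1*(-102))) = (44333 + (3055 - 108))/(-17341 + (-23 + 102)) = (44333 + 2947)/(-17341 + 79) = 47280/(-17262) = 47280*(-1/17262) = -7880/2877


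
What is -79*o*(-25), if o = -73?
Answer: -144175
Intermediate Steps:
-79*o*(-25) = -79*(-73)*(-25) = 5767*(-25) = -144175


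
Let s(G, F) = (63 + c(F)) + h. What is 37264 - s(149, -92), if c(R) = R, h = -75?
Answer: 37368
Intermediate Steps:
s(G, F) = -12 + F (s(G, F) = (63 + F) - 75 = -12 + F)
37264 - s(149, -92) = 37264 - (-12 - 92) = 37264 - 1*(-104) = 37264 + 104 = 37368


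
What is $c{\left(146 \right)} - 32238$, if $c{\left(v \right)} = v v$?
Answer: $-10922$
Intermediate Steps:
$c{\left(v \right)} = v^{2}$
$c{\left(146 \right)} - 32238 = 146^{2} - 32238 = 21316 - 32238 = -10922$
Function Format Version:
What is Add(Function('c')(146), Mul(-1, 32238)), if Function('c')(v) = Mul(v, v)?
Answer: -10922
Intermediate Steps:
Function('c')(v) = Pow(v, 2)
Add(Function('c')(146), Mul(-1, 32238)) = Add(Pow(146, 2), Mul(-1, 32238)) = Add(21316, -32238) = -10922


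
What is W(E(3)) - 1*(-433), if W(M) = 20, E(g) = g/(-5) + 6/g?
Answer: 453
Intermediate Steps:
E(g) = 6/g - g/5 (E(g) = g*(-⅕) + 6/g = -g/5 + 6/g = 6/g - g/5)
W(E(3)) - 1*(-433) = 20 - 1*(-433) = 20 + 433 = 453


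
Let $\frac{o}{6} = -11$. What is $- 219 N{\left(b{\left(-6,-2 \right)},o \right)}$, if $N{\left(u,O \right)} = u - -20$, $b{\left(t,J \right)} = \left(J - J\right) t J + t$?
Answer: $-3066$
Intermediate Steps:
$o = -66$ ($o = 6 \left(-11\right) = -66$)
$b{\left(t,J \right)} = t$ ($b{\left(t,J \right)} = 0 t J + t = 0 J + t = 0 + t = t$)
$N{\left(u,O \right)} = 20 + u$ ($N{\left(u,O \right)} = u + 20 = 20 + u$)
$- 219 N{\left(b{\left(-6,-2 \right)},o \right)} = - 219 \left(20 - 6\right) = \left(-219\right) 14 = -3066$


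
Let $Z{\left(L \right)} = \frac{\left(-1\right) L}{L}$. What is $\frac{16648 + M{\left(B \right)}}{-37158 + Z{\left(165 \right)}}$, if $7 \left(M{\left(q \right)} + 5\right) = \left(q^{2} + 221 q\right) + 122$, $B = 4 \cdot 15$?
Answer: $- \frac{19069}{37159} \approx -0.51317$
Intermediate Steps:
$B = 60$
$M{\left(q \right)} = \frac{87}{7} + \frac{q^{2}}{7} + \frac{221 q}{7}$ ($M{\left(q \right)} = -5 + \frac{\left(q^{2} + 221 q\right) + 122}{7} = -5 + \frac{122 + q^{2} + 221 q}{7} = -5 + \left(\frac{122}{7} + \frac{q^{2}}{7} + \frac{221 q}{7}\right) = \frac{87}{7} + \frac{q^{2}}{7} + \frac{221 q}{7}$)
$Z{\left(L \right)} = -1$
$\frac{16648 + M{\left(B \right)}}{-37158 + Z{\left(165 \right)}} = \frac{16648 + \left(\frac{87}{7} + \frac{60^{2}}{7} + \frac{221}{7} \cdot 60\right)}{-37158 - 1} = \frac{16648 + \left(\frac{87}{7} + \frac{1}{7} \cdot 3600 + \frac{13260}{7}\right)}{-37159} = \left(16648 + \left(\frac{87}{7} + \frac{3600}{7} + \frac{13260}{7}\right)\right) \left(- \frac{1}{37159}\right) = \left(16648 + 2421\right) \left(- \frac{1}{37159}\right) = 19069 \left(- \frac{1}{37159}\right) = - \frac{19069}{37159}$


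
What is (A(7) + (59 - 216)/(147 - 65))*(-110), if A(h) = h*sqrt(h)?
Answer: 8635/41 - 770*sqrt(7) ≈ -1826.6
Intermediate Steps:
A(h) = h**(3/2)
(A(7) + (59 - 216)/(147 - 65))*(-110) = (7**(3/2) + (59 - 216)/(147 - 65))*(-110) = (7*sqrt(7) - 157/82)*(-110) = (-157/82 + 7*sqrt(7))*(-110) = 8635/41 - 770*sqrt(7)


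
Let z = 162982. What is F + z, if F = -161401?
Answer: 1581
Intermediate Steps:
F + z = -161401 + 162982 = 1581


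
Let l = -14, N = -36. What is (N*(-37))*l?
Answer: -18648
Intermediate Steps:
(N*(-37))*l = -36*(-37)*(-14) = 1332*(-14) = -18648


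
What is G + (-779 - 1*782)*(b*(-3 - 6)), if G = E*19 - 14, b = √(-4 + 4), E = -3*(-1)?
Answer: 43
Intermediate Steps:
E = 3
b = 0 (b = √0 = 0)
G = 43 (G = 3*19 - 14 = 57 - 14 = 43)
G + (-779 - 1*782)*(b*(-3 - 6)) = 43 + (-779 - 1*782)*(0*(-3 - 6)) = 43 + (-779 - 782)*(0*(-9)) = 43 - 1561*0 = 43 + 0 = 43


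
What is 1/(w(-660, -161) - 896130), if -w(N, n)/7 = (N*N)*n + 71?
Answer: 1/490024573 ≈ 2.0407e-9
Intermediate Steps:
w(N, n) = -497 - 7*n*N² (w(N, n) = -7*((N*N)*n + 71) = -7*(N²*n + 71) = -7*(n*N² + 71) = -7*(71 + n*N²) = -497 - 7*n*N²)
1/(w(-660, -161) - 896130) = 1/((-497 - 7*(-161)*(-660)²) - 896130) = 1/((-497 - 7*(-161)*435600) - 896130) = 1/((-497 + 490921200) - 896130) = 1/(490920703 - 896130) = 1/490024573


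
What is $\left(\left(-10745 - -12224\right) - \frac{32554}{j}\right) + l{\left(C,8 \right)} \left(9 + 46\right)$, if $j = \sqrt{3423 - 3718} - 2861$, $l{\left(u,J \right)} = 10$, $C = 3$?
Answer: $\frac{8350875929}{4092808} + \frac{16277 i \sqrt{295}}{4092808} \approx 2040.4 + 0.068307 i$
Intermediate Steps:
$j = -2861 + i \sqrt{295}$ ($j = \sqrt{-295} - 2861 = i \sqrt{295} - 2861 = -2861 + i \sqrt{295} \approx -2861.0 + 17.176 i$)
$\left(\left(-10745 - -12224\right) - \frac{32554}{j}\right) + l{\left(C,8 \right)} \left(9 + 46\right) = \left(\left(-10745 - -12224\right) - \frac{32554}{-2861 + i \sqrt{295}}\right) + 10 \left(9 + 46\right) = \left(\left(-10745 + 12224\right) - \frac{32554}{-2861 + i \sqrt{295}}\right) + 10 \cdot 55 = \left(1479 - \frac{32554}{-2861 + i \sqrt{295}}\right) + 550 = 2029 - \frac{32554}{-2861 + i \sqrt{295}}$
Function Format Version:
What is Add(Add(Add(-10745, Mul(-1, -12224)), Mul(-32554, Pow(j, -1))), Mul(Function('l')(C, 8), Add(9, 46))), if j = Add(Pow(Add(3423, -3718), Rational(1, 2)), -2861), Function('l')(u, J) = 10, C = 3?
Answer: Add(Rational(8350875929, 4092808), Mul(Rational(16277, 4092808), I, Pow(295, Rational(1, 2)))) ≈ Add(2040.4, Mul(0.068307, I))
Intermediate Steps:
j = Add(-2861, Mul(I, Pow(295, Rational(1, 2)))) (j = Add(Pow(-295, Rational(1, 2)), -2861) = Add(Mul(I, Pow(295, Rational(1, 2))), -2861) = Add(-2861, Mul(I, Pow(295, Rational(1, 2)))) ≈ Add(-2861.0, Mul(17.176, I)))
Add(Add(Add(-10745, Mul(-1, -12224)), Mul(-32554, Pow(j, -1))), Mul(Function('l')(C, 8), Add(9, 46))) = Add(Add(Add(-10745, Mul(-1, -12224)), Mul(-32554, Pow(Add(-2861, Mul(I, Pow(295, Rational(1, 2)))), -1))), Mul(10, Add(9, 46))) = Add(Add(Add(-10745, 12224), Mul(-32554, Pow(Add(-2861, Mul(I, Pow(295, Rational(1, 2)))), -1))), Mul(10, 55)) = Add(Add(1479, Mul(-32554, Pow(Add(-2861, Mul(I, Pow(295, Rational(1, 2)))), -1))), 550) = Add(2029, Mul(-32554, Pow(Add(-2861, Mul(I, Pow(295, Rational(1, 2)))), -1)))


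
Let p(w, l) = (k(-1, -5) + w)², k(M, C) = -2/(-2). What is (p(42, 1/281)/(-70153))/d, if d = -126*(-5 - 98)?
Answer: -1849/910445634 ≈ -2.0309e-6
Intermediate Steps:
k(M, C) = 1 (k(M, C) = -2*(-½) = 1)
p(w, l) = (1 + w)²
d = 12978 (d = -126*(-103) = 12978)
(p(42, 1/281)/(-70153))/d = ((1 + 42)²/(-70153))/12978 = (43²*(-1/70153))*(1/12978) = (1849*(-1/70153))*(1/12978) = -1849/70153*1/12978 = -1849/910445634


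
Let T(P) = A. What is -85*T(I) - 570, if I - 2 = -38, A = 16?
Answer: -1930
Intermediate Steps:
I = -36 (I = 2 - 38 = -36)
T(P) = 16
-85*T(I) - 570 = -85*16 - 570 = -1360 - 570 = -1930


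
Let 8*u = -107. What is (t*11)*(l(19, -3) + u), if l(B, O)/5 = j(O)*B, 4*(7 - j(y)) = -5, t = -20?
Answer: -338965/2 ≈ -1.6948e+5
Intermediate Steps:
j(y) = 33/4 (j(y) = 7 - 1/4*(-5) = 7 + 5/4 = 33/4)
l(B, O) = 165*B/4 (l(B, O) = 5*(33*B/4) = 165*B/4)
u = -107/8 (u = (1/8)*(-107) = -107/8 ≈ -13.375)
(t*11)*(l(19, -3) + u) = (-20*11)*((165/4)*19 - 107/8) = -220*(3135/4 - 107/8) = -220*6163/8 = -338965/2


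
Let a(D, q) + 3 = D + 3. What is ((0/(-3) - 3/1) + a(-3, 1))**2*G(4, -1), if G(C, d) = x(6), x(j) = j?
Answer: 216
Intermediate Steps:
G(C, d) = 6
a(D, q) = D (a(D, q) = -3 + (D + 3) = -3 + (3 + D) = D)
((0/(-3) - 3/1) + a(-3, 1))**2*G(4, -1) = ((0/(-3) - 3/1) - 3)**2*6 = ((0*(-1/3) - 3*1) - 3)**2*6 = ((0 - 3) - 3)**2*6 = (-3 - 3)**2*6 = (-6)**2*6 = 36*6 = 216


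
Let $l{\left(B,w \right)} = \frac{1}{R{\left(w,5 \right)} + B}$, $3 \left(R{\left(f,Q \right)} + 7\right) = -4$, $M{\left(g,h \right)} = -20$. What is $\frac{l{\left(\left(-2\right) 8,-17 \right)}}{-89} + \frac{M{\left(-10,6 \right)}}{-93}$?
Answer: $\frac{130219}{604221} \approx 0.21552$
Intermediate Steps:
$R{\left(f,Q \right)} = - \frac{25}{3}$ ($R{\left(f,Q \right)} = -7 + \frac{1}{3} \left(-4\right) = -7 - \frac{4}{3} = - \frac{25}{3}$)
$l{\left(B,w \right)} = \frac{1}{- \frac{25}{3} + B}$
$\frac{l{\left(\left(-2\right) 8,-17 \right)}}{-89} + \frac{M{\left(-10,6 \right)}}{-93} = \frac{3 \frac{1}{-25 + 3 \left(\left(-2\right) 8\right)}}{-89} - \frac{20}{-93} = \frac{3}{-25 + 3 \left(-16\right)} \left(- \frac{1}{89}\right) - - \frac{20}{93} = \frac{3}{-25 - 48} \left(- \frac{1}{89}\right) + \frac{20}{93} = \frac{3}{-73} \left(- \frac{1}{89}\right) + \frac{20}{93} = 3 \left(- \frac{1}{73}\right) \left(- \frac{1}{89}\right) + \frac{20}{93} = \left(- \frac{3}{73}\right) \left(- \frac{1}{89}\right) + \frac{20}{93} = \frac{3}{6497} + \frac{20}{93} = \frac{130219}{604221}$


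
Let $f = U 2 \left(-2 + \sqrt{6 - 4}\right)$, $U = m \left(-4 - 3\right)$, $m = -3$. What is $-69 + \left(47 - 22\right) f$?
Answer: $-2169 + 1050 \sqrt{2} \approx -684.08$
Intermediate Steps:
$U = 21$ ($U = - 3 \left(-4 - 3\right) = \left(-3\right) \left(-7\right) = 21$)
$f = -84 + 42 \sqrt{2}$ ($f = 21 \cdot 2 \left(-2 + \sqrt{6 - 4}\right) = 42 \left(-2 + \sqrt{2}\right) = -84 + 42 \sqrt{2} \approx -24.603$)
$-69 + \left(47 - 22\right) f = -69 + \left(47 - 22\right) \left(-84 + 42 \sqrt{2}\right) = -69 + 25 \left(-84 + 42 \sqrt{2}\right) = -69 - \left(2100 - 1050 \sqrt{2}\right) = -2169 + 1050 \sqrt{2}$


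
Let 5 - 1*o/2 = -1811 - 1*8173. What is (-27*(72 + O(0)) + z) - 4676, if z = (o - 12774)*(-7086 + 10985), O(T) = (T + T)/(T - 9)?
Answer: 28081776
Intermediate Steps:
O(T) = 2*T/(-9 + T) (O(T) = (2*T)/(-9 + T) = 2*T/(-9 + T))
o = 19978 (o = 10 - 2*(-1811 - 1*8173) = 10 - 2*(-1811 - 8173) = 10 - 2*(-9984) = 10 + 19968 = 19978)
z = 28088396 (z = (19978 - 12774)*(-7086 + 10985) = 7204*3899 = 28088396)
(-27*(72 + O(0)) + z) - 4676 = (-27*(72 + 2*0/(-9 + 0)) + 28088396) - 4676 = (-27*(72 + 2*0/(-9)) + 28088396) - 4676 = (-27*(72 + 2*0*(-⅑)) + 28088396) - 4676 = (-27*(72 + 0) + 28088396) - 4676 = (-27*72 + 28088396) - 4676 = (-1944 + 28088396) - 4676 = 28086452 - 4676 = 28081776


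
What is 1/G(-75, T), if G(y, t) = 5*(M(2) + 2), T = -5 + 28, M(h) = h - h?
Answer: 1/10 ≈ 0.10000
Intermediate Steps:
M(h) = 0
T = 23
G(y, t) = 10 (G(y, t) = 5*(0 + 2) = 5*2 = 10)
1/G(-75, T) = 1/10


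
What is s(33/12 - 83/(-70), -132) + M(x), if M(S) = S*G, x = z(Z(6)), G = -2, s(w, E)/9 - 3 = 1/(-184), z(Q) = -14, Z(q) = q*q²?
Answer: 10111/184 ≈ 54.951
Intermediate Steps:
Z(q) = q³
s(w, E) = 4959/184 (s(w, E) = 27 + 9/(-184) = 27 + 9*(-1/184) = 27 - 9/184 = 4959/184)
x = -14
M(S) = -2*S (M(S) = S*(-2) = -2*S)
s(33/12 - 83/(-70), -132) + M(x) = 4959/184 - 2*(-14) = 4959/184 + 28 = 10111/184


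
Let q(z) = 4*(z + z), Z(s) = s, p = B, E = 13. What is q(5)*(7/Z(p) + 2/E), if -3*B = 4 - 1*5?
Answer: 11000/13 ≈ 846.15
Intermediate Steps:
B = ⅓ (B = -(4 - 1*5)/3 = -(4 - 5)/3 = -⅓*(-1) = ⅓ ≈ 0.33333)
p = ⅓ ≈ 0.33333
q(z) = 8*z (q(z) = 4*(2*z) = 8*z)
q(5)*(7/Z(p) + 2/E) = (8*5)*(7/(⅓) + 2/13) = 40*(7*3 + 2*(1/13)) = 40*(21 + 2/13) = 40*(275/13) = 11000/13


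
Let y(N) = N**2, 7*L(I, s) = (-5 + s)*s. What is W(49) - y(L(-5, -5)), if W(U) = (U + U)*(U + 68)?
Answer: 559334/49 ≈ 11415.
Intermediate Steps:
W(U) = 2*U*(68 + U) (W(U) = (2*U)*(68 + U) = 2*U*(68 + U))
L(I, s) = s*(-5 + s)/7 (L(I, s) = ((-5 + s)*s)/7 = (s*(-5 + s))/7 = s*(-5 + s)/7)
W(49) - y(L(-5, -5)) = 2*49*(68 + 49) - ((1/7)*(-5)*(-5 - 5))**2 = 2*49*117 - ((1/7)*(-5)*(-10))**2 = 11466 - (50/7)**2 = 11466 - 1*2500/49 = 11466 - 2500/49 = 559334/49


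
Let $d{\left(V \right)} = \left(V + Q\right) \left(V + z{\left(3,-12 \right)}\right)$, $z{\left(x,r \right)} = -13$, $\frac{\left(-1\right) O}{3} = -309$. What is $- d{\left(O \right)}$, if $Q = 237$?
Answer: $-1063896$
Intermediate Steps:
$O = 927$ ($O = \left(-3\right) \left(-309\right) = 927$)
$d{\left(V \right)} = \left(-13 + V\right) \left(237 + V\right)$ ($d{\left(V \right)} = \left(V + 237\right) \left(V - 13\right) = \left(237 + V\right) \left(-13 + V\right) = \left(-13 + V\right) \left(237 + V\right)$)
$- d{\left(O \right)} = - (-3081 + 927^{2} + 224 \cdot 927) = - (-3081 + 859329 + 207648) = \left(-1\right) 1063896 = -1063896$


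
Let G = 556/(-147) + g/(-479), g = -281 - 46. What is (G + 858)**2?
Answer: 3623570334817801/4957990569 ≈ 7.3086e+5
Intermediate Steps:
g = -327
G = -218255/70413 (G = 556/(-147) - 327/(-479) = 556*(-1/147) - 327*(-1/479) = -556/147 + 327/479 = -218255/70413 ≈ -3.0996)
(G + 858)**2 = (-218255/70413 + 858)**2 = (60196099/70413)**2 = 3623570334817801/4957990569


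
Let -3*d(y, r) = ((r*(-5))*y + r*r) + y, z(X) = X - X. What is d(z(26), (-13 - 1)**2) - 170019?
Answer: -548473/3 ≈ -1.8282e+5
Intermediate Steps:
z(X) = 0
d(y, r) = -y/3 - r**2/3 + 5*r*y/3 (d(y, r) = -(((r*(-5))*y + r*r) + y)/3 = -(((-5*r)*y + r**2) + y)/3 = -((-5*r*y + r**2) + y)/3 = -((r**2 - 5*r*y) + y)/3 = -(y + r**2 - 5*r*y)/3 = -y/3 - r**2/3 + 5*r*y/3)
d(z(26), (-13 - 1)**2) - 170019 = (-1/3*0 - (-13 - 1)**4/3 + (5/3)*(-13 - 1)**2*0) - 170019 = (0 - ((-14)**2)**2/3 + (5/3)*(-14)**2*0) - 170019 = (0 - 1/3*196**2 + (5/3)*196*0) - 170019 = (0 - 1/3*38416 + 0) - 170019 = (0 - 38416/3 + 0) - 170019 = -38416/3 - 170019 = -548473/3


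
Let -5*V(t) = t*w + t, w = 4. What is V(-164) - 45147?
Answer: -44983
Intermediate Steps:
V(t) = -t (V(t) = -(t*4 + t)/5 = -(4*t + t)/5 = -t)
V(-164) - 45147 = -1*(-164) - 45147 = 164 - 45147 = -44983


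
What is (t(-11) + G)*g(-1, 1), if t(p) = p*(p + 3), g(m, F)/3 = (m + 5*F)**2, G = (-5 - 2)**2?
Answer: 6576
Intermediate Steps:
G = 49 (G = (-7)**2 = 49)
g(m, F) = 3*(m + 5*F)**2
t(p) = p*(3 + p)
(t(-11) + G)*g(-1, 1) = (-11*(3 - 11) + 49)*(3*(-1 + 5*1)**2) = (-11*(-8) + 49)*(3*(-1 + 5)**2) = (88 + 49)*(3*4**2) = 137*(3*16) = 137*48 = 6576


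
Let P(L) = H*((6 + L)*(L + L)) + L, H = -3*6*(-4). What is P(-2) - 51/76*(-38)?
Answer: -2257/2 ≈ -1128.5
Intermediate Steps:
H = 72 (H = -18*(-4) = 72)
P(L) = L + 144*L*(6 + L) (P(L) = 72*((6 + L)*(L + L)) + L = 72*((6 + L)*(2*L)) + L = 72*(2*L*(6 + L)) + L = 144*L*(6 + L) + L = L + 144*L*(6 + L))
P(-2) - 51/76*(-38) = -2*(865 + 144*(-2)) - 51/76*(-38) = -2*(865 - 288) - 51*1/76*(-38) = -2*577 - 51/76*(-38) = -1154 + 51/2 = -2257/2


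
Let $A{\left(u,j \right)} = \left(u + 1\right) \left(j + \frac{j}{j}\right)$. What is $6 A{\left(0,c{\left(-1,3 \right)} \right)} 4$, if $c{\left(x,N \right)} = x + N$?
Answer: $72$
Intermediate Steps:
$c{\left(x,N \right)} = N + x$
$A{\left(u,j \right)} = \left(1 + j\right) \left(1 + u\right)$ ($A{\left(u,j \right)} = \left(1 + u\right) \left(j + 1\right) = \left(1 + u\right) \left(1 + j\right) = \left(1 + j\right) \left(1 + u\right)$)
$6 A{\left(0,c{\left(-1,3 \right)} \right)} 4 = 6 \left(1 + \left(3 - 1\right) + 0 + \left(3 - 1\right) 0\right) 4 = 6 \left(1 + 2 + 0 + 2 \cdot 0\right) 4 = 6 \left(1 + 2 + 0 + 0\right) 4 = 6 \cdot 3 \cdot 4 = 18 \cdot 4 = 72$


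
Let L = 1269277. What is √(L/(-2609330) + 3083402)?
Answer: √20993656946221803390/2609330 ≈ 1756.0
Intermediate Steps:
√(L/(-2609330) + 3083402) = √(1269277/(-2609330) + 3083402) = √(1269277*(-1/2609330) + 3083402) = √(-1269277/2609330 + 3083402) = √(8045612071383/2609330) = √20993656946221803390/2609330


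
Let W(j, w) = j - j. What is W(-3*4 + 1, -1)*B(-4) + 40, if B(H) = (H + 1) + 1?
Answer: 40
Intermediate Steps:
B(H) = 2 + H (B(H) = (1 + H) + 1 = 2 + H)
W(j, w) = 0
W(-3*4 + 1, -1)*B(-4) + 40 = 0*(2 - 4) + 40 = 0*(-2) + 40 = 0 + 40 = 40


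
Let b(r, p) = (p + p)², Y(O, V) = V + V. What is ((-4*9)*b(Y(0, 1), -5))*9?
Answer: -32400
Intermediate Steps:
Y(O, V) = 2*V
b(r, p) = 4*p² (b(r, p) = (2*p)² = 4*p²)
((-4*9)*b(Y(0, 1), -5))*9 = ((-4*9)*(4*(-5)²))*9 = -144*25*9 = -36*100*9 = -3600*9 = -32400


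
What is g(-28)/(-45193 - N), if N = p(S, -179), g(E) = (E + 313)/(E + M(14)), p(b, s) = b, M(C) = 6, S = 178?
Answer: 285/998162 ≈ 0.00028552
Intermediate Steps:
g(E) = (313 + E)/(6 + E) (g(E) = (E + 313)/(E + 6) = (313 + E)/(6 + E))
N = 178
g(-28)/(-45193 - N) = ((313 - 28)/(6 - 28))/(-45193 - 1*178) = (285/(-22))/(-45193 - 178) = -1/22*285/(-45371) = -285/22*(-1/45371) = 285/998162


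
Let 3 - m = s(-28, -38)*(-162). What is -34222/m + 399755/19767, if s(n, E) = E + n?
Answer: 1649815823/70429821 ≈ 23.425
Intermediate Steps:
m = -10689 (m = 3 - (-38 - 28)*(-162) = 3 - (-66)*(-162) = 3 - 1*10692 = 3 - 10692 = -10689)
-34222/m + 399755/19767 = -34222/(-10689) + 399755/19767 = -34222*(-1/10689) + 399755*(1/19767) = 34222/10689 + 399755/19767 = 1649815823/70429821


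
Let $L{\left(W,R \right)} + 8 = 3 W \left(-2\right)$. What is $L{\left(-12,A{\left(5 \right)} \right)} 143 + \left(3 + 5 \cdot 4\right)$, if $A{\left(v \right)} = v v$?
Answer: $9175$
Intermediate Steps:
$A{\left(v \right)} = v^{2}$
$L{\left(W,R \right)} = -8 - 6 W$ ($L{\left(W,R \right)} = -8 + 3 W \left(-2\right) = -8 - 6 W$)
$L{\left(-12,A{\left(5 \right)} \right)} 143 + \left(3 + 5 \cdot 4\right) = \left(-8 - -72\right) 143 + \left(3 + 5 \cdot 4\right) = \left(-8 + 72\right) 143 + \left(3 + 20\right) = 64 \cdot 143 + 23 = 9152 + 23 = 9175$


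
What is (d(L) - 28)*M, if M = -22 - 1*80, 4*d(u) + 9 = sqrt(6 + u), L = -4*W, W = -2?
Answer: 6171/2 - 51*sqrt(14)/2 ≈ 2990.1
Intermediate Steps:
L = 8 (L = -4*(-2) = 8)
d(u) = -9/4 + sqrt(6 + u)/4
M = -102 (M = -22 - 80 = -102)
(d(L) - 28)*M = ((-9/4 + sqrt(6 + 8)/4) - 28)*(-102) = ((-9/4 + sqrt(14)/4) - 28)*(-102) = (-121/4 + sqrt(14)/4)*(-102) = 6171/2 - 51*sqrt(14)/2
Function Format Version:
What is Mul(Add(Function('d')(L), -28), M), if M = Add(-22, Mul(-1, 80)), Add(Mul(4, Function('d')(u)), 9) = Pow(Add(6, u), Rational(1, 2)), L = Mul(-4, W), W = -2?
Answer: Add(Rational(6171, 2), Mul(Rational(-51, 2), Pow(14, Rational(1, 2)))) ≈ 2990.1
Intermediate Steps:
L = 8 (L = Mul(-4, -2) = 8)
Function('d')(u) = Add(Rational(-9, 4), Mul(Rational(1, 4), Pow(Add(6, u), Rational(1, 2))))
M = -102 (M = Add(-22, -80) = -102)
Mul(Add(Function('d')(L), -28), M) = Mul(Add(Add(Rational(-9, 4), Mul(Rational(1, 4), Pow(Add(6, 8), Rational(1, 2)))), -28), -102) = Mul(Add(Add(Rational(-9, 4), Mul(Rational(1, 4), Pow(14, Rational(1, 2)))), -28), -102) = Mul(Add(Rational(-121, 4), Mul(Rational(1, 4), Pow(14, Rational(1, 2)))), -102) = Add(Rational(6171, 2), Mul(Rational(-51, 2), Pow(14, Rational(1, 2))))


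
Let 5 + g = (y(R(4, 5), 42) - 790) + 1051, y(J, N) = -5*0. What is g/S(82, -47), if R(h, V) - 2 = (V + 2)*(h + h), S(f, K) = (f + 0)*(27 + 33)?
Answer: 32/615 ≈ 0.052033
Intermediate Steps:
S(f, K) = 60*f (S(f, K) = f*60 = 60*f)
R(h, V) = 2 + 2*h*(2 + V) (R(h, V) = 2 + (V + 2)*(h + h) = 2 + (2 + V)*(2*h) = 2 + 2*h*(2 + V))
y(J, N) = 0
g = 256 (g = -5 + ((0 - 790) + 1051) = -5 + (-790 + 1051) = -5 + 261 = 256)
g/S(82, -47) = 256/((60*82)) = 256/4920 = 256*(1/4920) = 32/615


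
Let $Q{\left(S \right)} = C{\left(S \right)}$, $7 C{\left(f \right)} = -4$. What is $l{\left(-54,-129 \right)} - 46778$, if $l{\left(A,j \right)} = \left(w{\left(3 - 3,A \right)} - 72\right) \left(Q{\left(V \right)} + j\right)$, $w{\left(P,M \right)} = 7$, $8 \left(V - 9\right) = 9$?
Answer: $- \frac{268491}{7} \approx -38356.0$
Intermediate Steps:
$V = \frac{81}{8}$ ($V = 9 + \frac{1}{8} \cdot 9 = 9 + \frac{9}{8} = \frac{81}{8} \approx 10.125$)
$C{\left(f \right)} = - \frac{4}{7}$ ($C{\left(f \right)} = \frac{1}{7} \left(-4\right) = - \frac{4}{7}$)
$Q{\left(S \right)} = - \frac{4}{7}$
$l{\left(A,j \right)} = \frac{260}{7} - 65 j$ ($l{\left(A,j \right)} = \left(7 - 72\right) \left(- \frac{4}{7} + j\right) = - 65 \left(- \frac{4}{7} + j\right) = \frac{260}{7} - 65 j$)
$l{\left(-54,-129 \right)} - 46778 = \left(\frac{260}{7} - -8385\right) - 46778 = \left(\frac{260}{7} + 8385\right) - 46778 = \frac{58955}{7} - 46778 = - \frac{268491}{7}$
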